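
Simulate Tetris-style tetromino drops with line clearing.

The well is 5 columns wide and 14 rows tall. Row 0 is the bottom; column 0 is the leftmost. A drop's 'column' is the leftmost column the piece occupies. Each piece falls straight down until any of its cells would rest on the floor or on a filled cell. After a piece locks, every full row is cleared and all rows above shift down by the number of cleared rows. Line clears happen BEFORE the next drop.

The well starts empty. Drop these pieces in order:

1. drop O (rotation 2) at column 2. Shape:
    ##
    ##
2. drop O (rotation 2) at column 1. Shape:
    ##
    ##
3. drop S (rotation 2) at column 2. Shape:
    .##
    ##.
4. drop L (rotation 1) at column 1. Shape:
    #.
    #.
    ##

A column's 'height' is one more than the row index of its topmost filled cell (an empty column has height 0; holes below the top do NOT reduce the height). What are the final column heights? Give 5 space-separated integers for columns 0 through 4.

Drop 1: O rot2 at col 2 lands with bottom-row=0; cleared 0 line(s) (total 0); column heights now [0 0 2 2 0], max=2
Drop 2: O rot2 at col 1 lands with bottom-row=2; cleared 0 line(s) (total 0); column heights now [0 4 4 2 0], max=4
Drop 3: S rot2 at col 2 lands with bottom-row=4; cleared 0 line(s) (total 0); column heights now [0 4 5 6 6], max=6
Drop 4: L rot1 at col 1 lands with bottom-row=5; cleared 0 line(s) (total 0); column heights now [0 8 6 6 6], max=8

Answer: 0 8 6 6 6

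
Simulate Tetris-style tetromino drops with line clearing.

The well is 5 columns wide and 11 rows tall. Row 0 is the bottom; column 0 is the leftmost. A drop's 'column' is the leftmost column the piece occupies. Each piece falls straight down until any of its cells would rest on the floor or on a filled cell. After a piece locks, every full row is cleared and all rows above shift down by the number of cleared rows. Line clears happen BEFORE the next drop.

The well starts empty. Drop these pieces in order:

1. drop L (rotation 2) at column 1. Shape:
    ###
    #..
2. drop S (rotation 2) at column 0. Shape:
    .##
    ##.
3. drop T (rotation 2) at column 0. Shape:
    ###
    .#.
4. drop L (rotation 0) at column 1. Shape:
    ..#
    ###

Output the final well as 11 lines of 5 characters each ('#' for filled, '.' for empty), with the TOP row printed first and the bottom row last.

Drop 1: L rot2 at col 1 lands with bottom-row=0; cleared 0 line(s) (total 0); column heights now [0 2 2 2 0], max=2
Drop 2: S rot2 at col 0 lands with bottom-row=2; cleared 0 line(s) (total 0); column heights now [3 4 4 2 0], max=4
Drop 3: T rot2 at col 0 lands with bottom-row=4; cleared 0 line(s) (total 0); column heights now [6 6 6 2 0], max=6
Drop 4: L rot0 at col 1 lands with bottom-row=6; cleared 0 line(s) (total 0); column heights now [6 7 7 8 0], max=8

Answer: .....
.....
.....
...#.
.###.
###..
.#...
.##..
##...
.###.
.#...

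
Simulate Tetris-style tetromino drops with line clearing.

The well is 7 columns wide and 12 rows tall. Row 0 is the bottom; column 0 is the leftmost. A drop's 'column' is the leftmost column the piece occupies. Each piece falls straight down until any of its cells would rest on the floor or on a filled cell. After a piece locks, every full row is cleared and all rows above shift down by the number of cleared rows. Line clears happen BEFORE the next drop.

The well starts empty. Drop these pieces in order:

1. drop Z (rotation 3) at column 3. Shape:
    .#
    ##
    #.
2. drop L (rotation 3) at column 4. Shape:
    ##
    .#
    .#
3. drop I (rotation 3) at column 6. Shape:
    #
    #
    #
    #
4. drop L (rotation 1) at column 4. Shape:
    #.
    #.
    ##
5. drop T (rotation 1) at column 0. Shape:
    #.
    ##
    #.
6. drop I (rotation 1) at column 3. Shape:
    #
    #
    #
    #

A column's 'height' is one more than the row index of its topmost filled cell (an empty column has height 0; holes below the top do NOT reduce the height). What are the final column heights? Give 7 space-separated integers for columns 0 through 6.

Drop 1: Z rot3 at col 3 lands with bottom-row=0; cleared 0 line(s) (total 0); column heights now [0 0 0 2 3 0 0], max=3
Drop 2: L rot3 at col 4 lands with bottom-row=1; cleared 0 line(s) (total 0); column heights now [0 0 0 2 4 4 0], max=4
Drop 3: I rot3 at col 6 lands with bottom-row=0; cleared 0 line(s) (total 0); column heights now [0 0 0 2 4 4 4], max=4
Drop 4: L rot1 at col 4 lands with bottom-row=4; cleared 0 line(s) (total 0); column heights now [0 0 0 2 7 5 4], max=7
Drop 5: T rot1 at col 0 lands with bottom-row=0; cleared 0 line(s) (total 0); column heights now [3 2 0 2 7 5 4], max=7
Drop 6: I rot1 at col 3 lands with bottom-row=2; cleared 0 line(s) (total 0); column heights now [3 2 0 6 7 5 4], max=7

Answer: 3 2 0 6 7 5 4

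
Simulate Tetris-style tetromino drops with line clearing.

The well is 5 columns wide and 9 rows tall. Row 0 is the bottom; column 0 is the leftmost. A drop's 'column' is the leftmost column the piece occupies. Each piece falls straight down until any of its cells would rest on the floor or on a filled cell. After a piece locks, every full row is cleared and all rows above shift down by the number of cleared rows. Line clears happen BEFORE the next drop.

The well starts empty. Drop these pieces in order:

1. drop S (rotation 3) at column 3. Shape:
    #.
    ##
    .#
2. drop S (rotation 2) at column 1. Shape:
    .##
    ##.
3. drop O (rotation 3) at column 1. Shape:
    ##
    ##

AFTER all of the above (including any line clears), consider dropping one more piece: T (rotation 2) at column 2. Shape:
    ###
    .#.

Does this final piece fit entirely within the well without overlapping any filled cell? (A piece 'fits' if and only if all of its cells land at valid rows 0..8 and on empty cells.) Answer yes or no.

Drop 1: S rot3 at col 3 lands with bottom-row=0; cleared 0 line(s) (total 0); column heights now [0 0 0 3 2], max=3
Drop 2: S rot2 at col 1 lands with bottom-row=2; cleared 0 line(s) (total 0); column heights now [0 3 4 4 2], max=4
Drop 3: O rot3 at col 1 lands with bottom-row=4; cleared 0 line(s) (total 0); column heights now [0 6 6 4 2], max=6
Test piece T rot2 at col 2 (width 3): heights before test = [0 6 6 4 2]; fits = True

Answer: yes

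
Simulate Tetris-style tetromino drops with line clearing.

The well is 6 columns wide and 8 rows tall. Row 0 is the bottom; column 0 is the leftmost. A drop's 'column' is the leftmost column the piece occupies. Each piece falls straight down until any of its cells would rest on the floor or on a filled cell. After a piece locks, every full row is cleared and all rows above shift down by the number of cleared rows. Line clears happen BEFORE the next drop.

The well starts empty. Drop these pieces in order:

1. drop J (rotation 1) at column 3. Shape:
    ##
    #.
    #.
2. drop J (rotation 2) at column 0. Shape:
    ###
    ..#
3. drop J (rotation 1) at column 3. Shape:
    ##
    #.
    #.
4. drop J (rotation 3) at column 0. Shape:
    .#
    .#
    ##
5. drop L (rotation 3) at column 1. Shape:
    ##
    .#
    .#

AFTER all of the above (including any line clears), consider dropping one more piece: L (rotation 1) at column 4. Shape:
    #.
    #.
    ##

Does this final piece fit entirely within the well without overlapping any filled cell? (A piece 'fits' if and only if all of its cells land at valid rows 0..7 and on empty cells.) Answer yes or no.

Drop 1: J rot1 at col 3 lands with bottom-row=0; cleared 0 line(s) (total 0); column heights now [0 0 0 3 3 0], max=3
Drop 2: J rot2 at col 0 lands with bottom-row=0; cleared 0 line(s) (total 0); column heights now [2 2 2 3 3 0], max=3
Drop 3: J rot1 at col 3 lands with bottom-row=3; cleared 0 line(s) (total 0); column heights now [2 2 2 6 6 0], max=6
Drop 4: J rot3 at col 0 lands with bottom-row=2; cleared 0 line(s) (total 0); column heights now [3 5 2 6 6 0], max=6
Drop 5: L rot3 at col 1 lands with bottom-row=3; cleared 0 line(s) (total 0); column heights now [3 6 6 6 6 0], max=6
Test piece L rot1 at col 4 (width 2): heights before test = [3 6 6 6 6 0]; fits = False

Answer: no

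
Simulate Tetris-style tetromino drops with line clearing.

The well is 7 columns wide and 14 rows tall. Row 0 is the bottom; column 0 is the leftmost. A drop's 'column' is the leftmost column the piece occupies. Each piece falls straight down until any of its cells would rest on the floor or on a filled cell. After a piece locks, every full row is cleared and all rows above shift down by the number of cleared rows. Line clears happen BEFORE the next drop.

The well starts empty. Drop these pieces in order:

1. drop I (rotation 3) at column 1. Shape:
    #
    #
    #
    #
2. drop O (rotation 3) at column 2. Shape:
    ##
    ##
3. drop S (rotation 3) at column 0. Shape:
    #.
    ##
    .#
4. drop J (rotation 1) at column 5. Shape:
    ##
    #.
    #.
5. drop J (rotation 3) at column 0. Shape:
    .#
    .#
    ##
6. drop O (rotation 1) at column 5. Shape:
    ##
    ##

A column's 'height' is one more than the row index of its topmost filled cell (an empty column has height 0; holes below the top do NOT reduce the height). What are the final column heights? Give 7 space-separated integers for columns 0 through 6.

Answer: 8 10 2 2 0 5 5

Derivation:
Drop 1: I rot3 at col 1 lands with bottom-row=0; cleared 0 line(s) (total 0); column heights now [0 4 0 0 0 0 0], max=4
Drop 2: O rot3 at col 2 lands with bottom-row=0; cleared 0 line(s) (total 0); column heights now [0 4 2 2 0 0 0], max=4
Drop 3: S rot3 at col 0 lands with bottom-row=4; cleared 0 line(s) (total 0); column heights now [7 6 2 2 0 0 0], max=7
Drop 4: J rot1 at col 5 lands with bottom-row=0; cleared 0 line(s) (total 0); column heights now [7 6 2 2 0 3 3], max=7
Drop 5: J rot3 at col 0 lands with bottom-row=7; cleared 0 line(s) (total 0); column heights now [8 10 2 2 0 3 3], max=10
Drop 6: O rot1 at col 5 lands with bottom-row=3; cleared 0 line(s) (total 0); column heights now [8 10 2 2 0 5 5], max=10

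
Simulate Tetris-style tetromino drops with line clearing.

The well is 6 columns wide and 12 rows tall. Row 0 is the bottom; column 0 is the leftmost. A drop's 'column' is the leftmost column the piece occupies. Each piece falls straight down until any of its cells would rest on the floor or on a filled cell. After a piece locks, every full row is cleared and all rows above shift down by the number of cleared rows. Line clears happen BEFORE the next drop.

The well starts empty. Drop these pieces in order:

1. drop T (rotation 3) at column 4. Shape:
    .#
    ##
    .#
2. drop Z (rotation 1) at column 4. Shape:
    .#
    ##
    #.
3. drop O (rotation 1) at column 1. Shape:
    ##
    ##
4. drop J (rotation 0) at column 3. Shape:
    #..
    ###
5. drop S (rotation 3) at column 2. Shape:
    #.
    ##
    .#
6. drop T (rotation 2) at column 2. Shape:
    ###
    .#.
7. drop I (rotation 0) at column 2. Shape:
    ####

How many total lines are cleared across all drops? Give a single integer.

Answer: 0

Derivation:
Drop 1: T rot3 at col 4 lands with bottom-row=0; cleared 0 line(s) (total 0); column heights now [0 0 0 0 2 3], max=3
Drop 2: Z rot1 at col 4 lands with bottom-row=2; cleared 0 line(s) (total 0); column heights now [0 0 0 0 4 5], max=5
Drop 3: O rot1 at col 1 lands with bottom-row=0; cleared 0 line(s) (total 0); column heights now [0 2 2 0 4 5], max=5
Drop 4: J rot0 at col 3 lands with bottom-row=5; cleared 0 line(s) (total 0); column heights now [0 2 2 7 6 6], max=7
Drop 5: S rot3 at col 2 lands with bottom-row=7; cleared 0 line(s) (total 0); column heights now [0 2 10 9 6 6], max=10
Drop 6: T rot2 at col 2 lands with bottom-row=9; cleared 0 line(s) (total 0); column heights now [0 2 11 11 11 6], max=11
Drop 7: I rot0 at col 2 lands with bottom-row=11; cleared 0 line(s) (total 0); column heights now [0 2 12 12 12 12], max=12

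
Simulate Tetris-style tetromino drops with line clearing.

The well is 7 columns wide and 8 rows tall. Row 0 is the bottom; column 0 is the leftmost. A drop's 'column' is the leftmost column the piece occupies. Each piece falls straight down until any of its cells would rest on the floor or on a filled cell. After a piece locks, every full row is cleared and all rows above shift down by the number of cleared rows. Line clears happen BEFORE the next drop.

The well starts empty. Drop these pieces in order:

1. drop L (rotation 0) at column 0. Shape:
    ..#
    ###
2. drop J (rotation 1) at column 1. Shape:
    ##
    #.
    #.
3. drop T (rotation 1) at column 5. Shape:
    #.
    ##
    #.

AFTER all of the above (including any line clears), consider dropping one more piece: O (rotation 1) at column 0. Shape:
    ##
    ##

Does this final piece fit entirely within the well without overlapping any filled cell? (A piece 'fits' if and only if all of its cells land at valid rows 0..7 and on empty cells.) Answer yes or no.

Drop 1: L rot0 at col 0 lands with bottom-row=0; cleared 0 line(s) (total 0); column heights now [1 1 2 0 0 0 0], max=2
Drop 2: J rot1 at col 1 lands with bottom-row=1; cleared 0 line(s) (total 0); column heights now [1 4 4 0 0 0 0], max=4
Drop 3: T rot1 at col 5 lands with bottom-row=0; cleared 0 line(s) (total 0); column heights now [1 4 4 0 0 3 2], max=4
Test piece O rot1 at col 0 (width 2): heights before test = [1 4 4 0 0 3 2]; fits = True

Answer: yes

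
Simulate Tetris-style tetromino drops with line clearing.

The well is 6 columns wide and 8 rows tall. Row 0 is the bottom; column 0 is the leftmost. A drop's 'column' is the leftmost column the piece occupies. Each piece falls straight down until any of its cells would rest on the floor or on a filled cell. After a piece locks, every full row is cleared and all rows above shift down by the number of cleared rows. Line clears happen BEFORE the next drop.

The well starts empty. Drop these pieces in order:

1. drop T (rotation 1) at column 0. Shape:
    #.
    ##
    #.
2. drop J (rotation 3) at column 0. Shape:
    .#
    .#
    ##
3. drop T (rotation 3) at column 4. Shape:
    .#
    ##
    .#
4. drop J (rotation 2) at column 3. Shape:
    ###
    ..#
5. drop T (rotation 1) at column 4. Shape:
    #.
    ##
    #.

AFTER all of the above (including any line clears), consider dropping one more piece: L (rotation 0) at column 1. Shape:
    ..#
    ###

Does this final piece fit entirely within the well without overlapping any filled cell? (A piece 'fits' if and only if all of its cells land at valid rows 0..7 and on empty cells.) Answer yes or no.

Drop 1: T rot1 at col 0 lands with bottom-row=0; cleared 0 line(s) (total 0); column heights now [3 2 0 0 0 0], max=3
Drop 2: J rot3 at col 0 lands with bottom-row=3; cleared 0 line(s) (total 0); column heights now [4 6 0 0 0 0], max=6
Drop 3: T rot3 at col 4 lands with bottom-row=0; cleared 0 line(s) (total 0); column heights now [4 6 0 0 2 3], max=6
Drop 4: J rot2 at col 3 lands with bottom-row=3; cleared 0 line(s) (total 0); column heights now [4 6 0 5 5 5], max=6
Drop 5: T rot1 at col 4 lands with bottom-row=5; cleared 0 line(s) (total 0); column heights now [4 6 0 5 8 7], max=8
Test piece L rot0 at col 1 (width 3): heights before test = [4 6 0 5 8 7]; fits = True

Answer: yes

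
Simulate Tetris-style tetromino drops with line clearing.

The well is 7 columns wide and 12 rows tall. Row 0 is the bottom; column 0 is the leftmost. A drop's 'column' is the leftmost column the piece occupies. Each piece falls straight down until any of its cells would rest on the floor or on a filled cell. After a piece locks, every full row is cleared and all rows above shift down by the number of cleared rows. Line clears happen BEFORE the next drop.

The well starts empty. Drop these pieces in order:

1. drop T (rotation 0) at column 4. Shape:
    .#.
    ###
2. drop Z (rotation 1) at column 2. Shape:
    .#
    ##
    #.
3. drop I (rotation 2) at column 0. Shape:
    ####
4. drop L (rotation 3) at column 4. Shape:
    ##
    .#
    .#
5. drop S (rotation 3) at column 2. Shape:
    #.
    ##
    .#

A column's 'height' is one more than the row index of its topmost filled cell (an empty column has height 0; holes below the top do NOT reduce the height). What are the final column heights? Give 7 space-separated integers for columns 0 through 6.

Drop 1: T rot0 at col 4 lands with bottom-row=0; cleared 0 line(s) (total 0); column heights now [0 0 0 0 1 2 1], max=2
Drop 2: Z rot1 at col 2 lands with bottom-row=0; cleared 0 line(s) (total 0); column heights now [0 0 2 3 1 2 1], max=3
Drop 3: I rot2 at col 0 lands with bottom-row=3; cleared 0 line(s) (total 0); column heights now [4 4 4 4 1 2 1], max=4
Drop 4: L rot3 at col 4 lands with bottom-row=2; cleared 0 line(s) (total 0); column heights now [4 4 4 4 5 5 1], max=5
Drop 5: S rot3 at col 2 lands with bottom-row=4; cleared 0 line(s) (total 0); column heights now [4 4 7 6 5 5 1], max=7

Answer: 4 4 7 6 5 5 1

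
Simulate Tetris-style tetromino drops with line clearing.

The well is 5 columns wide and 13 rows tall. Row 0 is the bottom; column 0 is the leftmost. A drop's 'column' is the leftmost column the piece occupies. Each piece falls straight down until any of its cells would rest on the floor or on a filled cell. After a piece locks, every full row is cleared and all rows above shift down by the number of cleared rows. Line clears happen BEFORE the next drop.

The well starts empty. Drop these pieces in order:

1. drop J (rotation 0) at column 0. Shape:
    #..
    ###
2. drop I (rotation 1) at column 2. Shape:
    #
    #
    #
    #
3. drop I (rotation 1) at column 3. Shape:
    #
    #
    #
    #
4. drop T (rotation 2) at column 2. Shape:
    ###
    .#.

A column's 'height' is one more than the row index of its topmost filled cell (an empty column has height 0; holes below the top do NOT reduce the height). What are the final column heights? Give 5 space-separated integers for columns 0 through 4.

Answer: 2 1 6 6 6

Derivation:
Drop 1: J rot0 at col 0 lands with bottom-row=0; cleared 0 line(s) (total 0); column heights now [2 1 1 0 0], max=2
Drop 2: I rot1 at col 2 lands with bottom-row=1; cleared 0 line(s) (total 0); column heights now [2 1 5 0 0], max=5
Drop 3: I rot1 at col 3 lands with bottom-row=0; cleared 0 line(s) (total 0); column heights now [2 1 5 4 0], max=5
Drop 4: T rot2 at col 2 lands with bottom-row=4; cleared 0 line(s) (total 0); column heights now [2 1 6 6 6], max=6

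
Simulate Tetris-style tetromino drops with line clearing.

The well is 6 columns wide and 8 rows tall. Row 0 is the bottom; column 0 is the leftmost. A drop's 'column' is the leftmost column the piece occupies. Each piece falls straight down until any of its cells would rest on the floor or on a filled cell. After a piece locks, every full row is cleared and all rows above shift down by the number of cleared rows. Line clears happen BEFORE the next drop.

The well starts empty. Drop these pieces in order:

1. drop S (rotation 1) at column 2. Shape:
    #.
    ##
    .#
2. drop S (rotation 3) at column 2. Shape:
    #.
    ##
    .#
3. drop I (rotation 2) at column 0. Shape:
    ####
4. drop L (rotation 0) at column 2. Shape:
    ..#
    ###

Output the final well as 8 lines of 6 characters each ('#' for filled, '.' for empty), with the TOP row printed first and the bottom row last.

Answer: ....#.
..###.
####..
..#...
..##..
..##..
..##..
...#..

Derivation:
Drop 1: S rot1 at col 2 lands with bottom-row=0; cleared 0 line(s) (total 0); column heights now [0 0 3 2 0 0], max=3
Drop 2: S rot3 at col 2 lands with bottom-row=2; cleared 0 line(s) (total 0); column heights now [0 0 5 4 0 0], max=5
Drop 3: I rot2 at col 0 lands with bottom-row=5; cleared 0 line(s) (total 0); column heights now [6 6 6 6 0 0], max=6
Drop 4: L rot0 at col 2 lands with bottom-row=6; cleared 0 line(s) (total 0); column heights now [6 6 7 7 8 0], max=8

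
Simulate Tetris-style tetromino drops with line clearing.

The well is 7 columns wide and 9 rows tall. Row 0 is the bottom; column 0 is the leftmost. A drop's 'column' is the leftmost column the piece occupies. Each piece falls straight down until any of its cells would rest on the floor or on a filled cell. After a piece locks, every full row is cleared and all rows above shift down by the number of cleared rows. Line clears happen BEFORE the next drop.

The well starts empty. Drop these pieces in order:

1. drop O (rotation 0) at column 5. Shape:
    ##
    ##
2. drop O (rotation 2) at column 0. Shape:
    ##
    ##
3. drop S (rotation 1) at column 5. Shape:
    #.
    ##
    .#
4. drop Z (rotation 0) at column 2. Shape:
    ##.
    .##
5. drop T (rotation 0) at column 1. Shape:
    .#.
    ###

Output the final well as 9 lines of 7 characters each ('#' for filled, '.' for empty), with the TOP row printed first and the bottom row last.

Answer: .......
.......
.......
.......
.....#.
..#..##
.###..#
####.##
##.####

Derivation:
Drop 1: O rot0 at col 5 lands with bottom-row=0; cleared 0 line(s) (total 0); column heights now [0 0 0 0 0 2 2], max=2
Drop 2: O rot2 at col 0 lands with bottom-row=0; cleared 0 line(s) (total 0); column heights now [2 2 0 0 0 2 2], max=2
Drop 3: S rot1 at col 5 lands with bottom-row=2; cleared 0 line(s) (total 0); column heights now [2 2 0 0 0 5 4], max=5
Drop 4: Z rot0 at col 2 lands with bottom-row=0; cleared 0 line(s) (total 0); column heights now [2 2 2 2 1 5 4], max=5
Drop 5: T rot0 at col 1 lands with bottom-row=2; cleared 0 line(s) (total 0); column heights now [2 3 4 3 1 5 4], max=5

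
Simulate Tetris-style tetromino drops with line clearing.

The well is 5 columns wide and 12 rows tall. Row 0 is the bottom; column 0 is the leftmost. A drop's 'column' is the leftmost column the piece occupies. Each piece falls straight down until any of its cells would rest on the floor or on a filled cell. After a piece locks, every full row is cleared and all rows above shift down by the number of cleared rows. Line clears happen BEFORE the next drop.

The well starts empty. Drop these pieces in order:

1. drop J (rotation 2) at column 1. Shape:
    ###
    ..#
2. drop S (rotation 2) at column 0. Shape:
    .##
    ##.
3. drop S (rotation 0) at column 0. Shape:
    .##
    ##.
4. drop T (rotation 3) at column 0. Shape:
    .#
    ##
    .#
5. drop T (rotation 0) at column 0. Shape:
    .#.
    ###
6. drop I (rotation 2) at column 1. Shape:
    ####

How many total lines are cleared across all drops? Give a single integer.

Drop 1: J rot2 at col 1 lands with bottom-row=0; cleared 0 line(s) (total 0); column heights now [0 2 2 2 0], max=2
Drop 2: S rot2 at col 0 lands with bottom-row=2; cleared 0 line(s) (total 0); column heights now [3 4 4 2 0], max=4
Drop 3: S rot0 at col 0 lands with bottom-row=4; cleared 0 line(s) (total 0); column heights now [5 6 6 2 0], max=6
Drop 4: T rot3 at col 0 lands with bottom-row=6; cleared 0 line(s) (total 0); column heights now [8 9 6 2 0], max=9
Drop 5: T rot0 at col 0 lands with bottom-row=9; cleared 0 line(s) (total 0); column heights now [10 11 10 2 0], max=11
Drop 6: I rot2 at col 1 lands with bottom-row=11; cleared 0 line(s) (total 0); column heights now [10 12 12 12 12], max=12

Answer: 0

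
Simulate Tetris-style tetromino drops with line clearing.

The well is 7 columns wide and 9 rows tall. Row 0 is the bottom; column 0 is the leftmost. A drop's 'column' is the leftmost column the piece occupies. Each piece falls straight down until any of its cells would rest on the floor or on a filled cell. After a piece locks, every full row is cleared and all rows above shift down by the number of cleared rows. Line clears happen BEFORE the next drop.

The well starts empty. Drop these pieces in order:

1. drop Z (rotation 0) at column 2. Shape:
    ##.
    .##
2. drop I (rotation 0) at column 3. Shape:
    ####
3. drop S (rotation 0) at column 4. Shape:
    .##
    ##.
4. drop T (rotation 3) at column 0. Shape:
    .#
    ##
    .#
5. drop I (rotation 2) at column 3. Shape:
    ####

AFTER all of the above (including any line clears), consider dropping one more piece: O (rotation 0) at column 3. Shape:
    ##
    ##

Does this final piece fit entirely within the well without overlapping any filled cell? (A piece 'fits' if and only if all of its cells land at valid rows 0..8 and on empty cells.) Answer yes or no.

Drop 1: Z rot0 at col 2 lands with bottom-row=0; cleared 0 line(s) (total 0); column heights now [0 0 2 2 1 0 0], max=2
Drop 2: I rot0 at col 3 lands with bottom-row=2; cleared 0 line(s) (total 0); column heights now [0 0 2 3 3 3 3], max=3
Drop 3: S rot0 at col 4 lands with bottom-row=3; cleared 0 line(s) (total 0); column heights now [0 0 2 3 4 5 5], max=5
Drop 4: T rot3 at col 0 lands with bottom-row=0; cleared 0 line(s) (total 0); column heights now [2 3 2 3 4 5 5], max=5
Drop 5: I rot2 at col 3 lands with bottom-row=5; cleared 0 line(s) (total 0); column heights now [2 3 2 6 6 6 6], max=6
Test piece O rot0 at col 3 (width 2): heights before test = [2 3 2 6 6 6 6]; fits = True

Answer: yes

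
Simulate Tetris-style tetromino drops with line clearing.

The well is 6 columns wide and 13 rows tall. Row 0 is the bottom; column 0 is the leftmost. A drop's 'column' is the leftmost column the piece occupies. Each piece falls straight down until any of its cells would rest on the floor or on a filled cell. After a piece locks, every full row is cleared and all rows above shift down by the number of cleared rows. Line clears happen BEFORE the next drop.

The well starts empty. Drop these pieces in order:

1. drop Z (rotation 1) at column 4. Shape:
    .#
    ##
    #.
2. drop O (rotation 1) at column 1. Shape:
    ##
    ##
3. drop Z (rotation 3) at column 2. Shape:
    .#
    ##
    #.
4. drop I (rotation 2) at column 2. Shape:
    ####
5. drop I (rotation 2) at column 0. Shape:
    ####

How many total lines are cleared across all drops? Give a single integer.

Answer: 0

Derivation:
Drop 1: Z rot1 at col 4 lands with bottom-row=0; cleared 0 line(s) (total 0); column heights now [0 0 0 0 2 3], max=3
Drop 2: O rot1 at col 1 lands with bottom-row=0; cleared 0 line(s) (total 0); column heights now [0 2 2 0 2 3], max=3
Drop 3: Z rot3 at col 2 lands with bottom-row=2; cleared 0 line(s) (total 0); column heights now [0 2 4 5 2 3], max=5
Drop 4: I rot2 at col 2 lands with bottom-row=5; cleared 0 line(s) (total 0); column heights now [0 2 6 6 6 6], max=6
Drop 5: I rot2 at col 0 lands with bottom-row=6; cleared 0 line(s) (total 0); column heights now [7 7 7 7 6 6], max=7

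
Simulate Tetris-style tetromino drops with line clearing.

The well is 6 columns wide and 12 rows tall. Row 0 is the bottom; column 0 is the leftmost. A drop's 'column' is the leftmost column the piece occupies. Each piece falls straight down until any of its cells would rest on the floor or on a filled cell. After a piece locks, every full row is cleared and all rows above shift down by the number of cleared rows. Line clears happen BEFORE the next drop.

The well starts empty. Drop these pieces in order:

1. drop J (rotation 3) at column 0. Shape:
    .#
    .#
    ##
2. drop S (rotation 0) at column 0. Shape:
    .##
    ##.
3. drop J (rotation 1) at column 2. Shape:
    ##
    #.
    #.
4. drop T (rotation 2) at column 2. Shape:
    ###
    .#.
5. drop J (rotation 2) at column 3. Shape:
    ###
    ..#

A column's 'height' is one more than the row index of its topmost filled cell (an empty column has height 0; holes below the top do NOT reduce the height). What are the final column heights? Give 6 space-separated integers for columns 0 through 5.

Answer: 4 5 10 11 11 11

Derivation:
Drop 1: J rot3 at col 0 lands with bottom-row=0; cleared 0 line(s) (total 0); column heights now [1 3 0 0 0 0], max=3
Drop 2: S rot0 at col 0 lands with bottom-row=3; cleared 0 line(s) (total 0); column heights now [4 5 5 0 0 0], max=5
Drop 3: J rot1 at col 2 lands with bottom-row=5; cleared 0 line(s) (total 0); column heights now [4 5 8 8 0 0], max=8
Drop 4: T rot2 at col 2 lands with bottom-row=8; cleared 0 line(s) (total 0); column heights now [4 5 10 10 10 0], max=10
Drop 5: J rot2 at col 3 lands with bottom-row=9; cleared 0 line(s) (total 0); column heights now [4 5 10 11 11 11], max=11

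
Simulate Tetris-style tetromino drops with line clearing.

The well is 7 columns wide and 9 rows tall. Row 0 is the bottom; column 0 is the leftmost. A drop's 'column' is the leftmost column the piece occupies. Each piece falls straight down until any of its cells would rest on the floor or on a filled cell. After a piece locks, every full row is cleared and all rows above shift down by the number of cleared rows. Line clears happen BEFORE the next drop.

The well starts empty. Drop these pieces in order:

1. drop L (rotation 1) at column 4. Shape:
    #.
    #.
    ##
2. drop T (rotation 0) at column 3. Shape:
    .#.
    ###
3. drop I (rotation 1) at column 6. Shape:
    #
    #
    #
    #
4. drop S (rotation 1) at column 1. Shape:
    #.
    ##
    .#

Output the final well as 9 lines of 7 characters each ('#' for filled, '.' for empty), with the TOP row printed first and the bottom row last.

Answer: .......
.......
.......
.......
....#..
...####
.#..#.#
.##.#.#
..#.###

Derivation:
Drop 1: L rot1 at col 4 lands with bottom-row=0; cleared 0 line(s) (total 0); column heights now [0 0 0 0 3 1 0], max=3
Drop 2: T rot0 at col 3 lands with bottom-row=3; cleared 0 line(s) (total 0); column heights now [0 0 0 4 5 4 0], max=5
Drop 3: I rot1 at col 6 lands with bottom-row=0; cleared 0 line(s) (total 0); column heights now [0 0 0 4 5 4 4], max=5
Drop 4: S rot1 at col 1 lands with bottom-row=0; cleared 0 line(s) (total 0); column heights now [0 3 2 4 5 4 4], max=5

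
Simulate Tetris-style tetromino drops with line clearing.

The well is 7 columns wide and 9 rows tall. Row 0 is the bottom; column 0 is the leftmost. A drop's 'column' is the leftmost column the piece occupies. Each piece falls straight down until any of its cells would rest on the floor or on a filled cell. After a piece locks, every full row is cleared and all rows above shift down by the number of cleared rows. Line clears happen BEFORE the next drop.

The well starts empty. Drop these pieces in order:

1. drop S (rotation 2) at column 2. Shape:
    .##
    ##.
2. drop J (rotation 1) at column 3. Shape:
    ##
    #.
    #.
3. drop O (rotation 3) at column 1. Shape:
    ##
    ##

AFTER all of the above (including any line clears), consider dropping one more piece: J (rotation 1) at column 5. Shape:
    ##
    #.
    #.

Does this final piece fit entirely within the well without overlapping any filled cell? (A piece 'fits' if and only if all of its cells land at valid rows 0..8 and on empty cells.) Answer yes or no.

Answer: yes

Derivation:
Drop 1: S rot2 at col 2 lands with bottom-row=0; cleared 0 line(s) (total 0); column heights now [0 0 1 2 2 0 0], max=2
Drop 2: J rot1 at col 3 lands with bottom-row=2; cleared 0 line(s) (total 0); column heights now [0 0 1 5 5 0 0], max=5
Drop 3: O rot3 at col 1 lands with bottom-row=1; cleared 0 line(s) (total 0); column heights now [0 3 3 5 5 0 0], max=5
Test piece J rot1 at col 5 (width 2): heights before test = [0 3 3 5 5 0 0]; fits = True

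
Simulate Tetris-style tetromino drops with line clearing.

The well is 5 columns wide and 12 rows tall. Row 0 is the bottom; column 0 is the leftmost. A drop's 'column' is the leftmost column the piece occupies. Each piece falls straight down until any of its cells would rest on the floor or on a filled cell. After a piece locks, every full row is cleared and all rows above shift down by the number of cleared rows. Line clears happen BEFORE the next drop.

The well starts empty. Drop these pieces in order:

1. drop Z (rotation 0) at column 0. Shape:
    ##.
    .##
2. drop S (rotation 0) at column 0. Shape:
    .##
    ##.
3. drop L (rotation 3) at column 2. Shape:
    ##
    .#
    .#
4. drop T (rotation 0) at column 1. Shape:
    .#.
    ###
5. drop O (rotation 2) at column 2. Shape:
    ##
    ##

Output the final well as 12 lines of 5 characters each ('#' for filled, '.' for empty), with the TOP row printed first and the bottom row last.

Drop 1: Z rot0 at col 0 lands with bottom-row=0; cleared 0 line(s) (total 0); column heights now [2 2 1 0 0], max=2
Drop 2: S rot0 at col 0 lands with bottom-row=2; cleared 0 line(s) (total 0); column heights now [3 4 4 0 0], max=4
Drop 3: L rot3 at col 2 lands with bottom-row=2; cleared 0 line(s) (total 0); column heights now [3 4 5 5 0], max=5
Drop 4: T rot0 at col 1 lands with bottom-row=5; cleared 0 line(s) (total 0); column heights now [3 6 7 6 0], max=7
Drop 5: O rot2 at col 2 lands with bottom-row=7; cleared 0 line(s) (total 0); column heights now [3 6 9 9 0], max=9

Answer: .....
.....
.....
..##.
..##.
..#..
.###.
..##.
.###.
##.#.
##...
.##..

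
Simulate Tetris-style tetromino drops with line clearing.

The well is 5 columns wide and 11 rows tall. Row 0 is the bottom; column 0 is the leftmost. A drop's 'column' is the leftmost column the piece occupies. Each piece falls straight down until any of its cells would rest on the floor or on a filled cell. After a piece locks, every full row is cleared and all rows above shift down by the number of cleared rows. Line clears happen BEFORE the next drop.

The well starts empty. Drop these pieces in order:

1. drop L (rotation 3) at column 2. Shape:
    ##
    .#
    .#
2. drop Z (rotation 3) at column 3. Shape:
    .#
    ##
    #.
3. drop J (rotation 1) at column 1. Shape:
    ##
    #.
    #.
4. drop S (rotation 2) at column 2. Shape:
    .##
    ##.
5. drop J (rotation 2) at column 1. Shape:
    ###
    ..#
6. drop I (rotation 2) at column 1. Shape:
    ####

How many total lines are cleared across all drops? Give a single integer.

Answer: 0

Derivation:
Drop 1: L rot3 at col 2 lands with bottom-row=0; cleared 0 line(s) (total 0); column heights now [0 0 3 3 0], max=3
Drop 2: Z rot3 at col 3 lands with bottom-row=3; cleared 0 line(s) (total 0); column heights now [0 0 3 5 6], max=6
Drop 3: J rot1 at col 1 lands with bottom-row=1; cleared 0 line(s) (total 0); column heights now [0 4 4 5 6], max=6
Drop 4: S rot2 at col 2 lands with bottom-row=5; cleared 0 line(s) (total 0); column heights now [0 4 6 7 7], max=7
Drop 5: J rot2 at col 1 lands with bottom-row=7; cleared 0 line(s) (total 0); column heights now [0 9 9 9 7], max=9
Drop 6: I rot2 at col 1 lands with bottom-row=9; cleared 0 line(s) (total 0); column heights now [0 10 10 10 10], max=10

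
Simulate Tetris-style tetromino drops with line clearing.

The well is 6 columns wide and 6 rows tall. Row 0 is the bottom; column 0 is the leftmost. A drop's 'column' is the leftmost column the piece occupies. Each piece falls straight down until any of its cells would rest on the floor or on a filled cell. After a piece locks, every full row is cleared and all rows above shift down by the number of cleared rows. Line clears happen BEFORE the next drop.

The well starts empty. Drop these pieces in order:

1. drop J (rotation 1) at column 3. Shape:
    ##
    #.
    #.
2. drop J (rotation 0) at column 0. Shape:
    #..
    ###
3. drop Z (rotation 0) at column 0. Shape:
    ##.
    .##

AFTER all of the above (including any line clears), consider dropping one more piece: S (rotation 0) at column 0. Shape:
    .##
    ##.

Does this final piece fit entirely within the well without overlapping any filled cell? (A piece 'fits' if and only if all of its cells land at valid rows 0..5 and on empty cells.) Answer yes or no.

Drop 1: J rot1 at col 3 lands with bottom-row=0; cleared 0 line(s) (total 0); column heights now [0 0 0 3 3 0], max=3
Drop 2: J rot0 at col 0 lands with bottom-row=0; cleared 0 line(s) (total 0); column heights now [2 1 1 3 3 0], max=3
Drop 3: Z rot0 at col 0 lands with bottom-row=1; cleared 0 line(s) (total 0); column heights now [3 3 2 3 3 0], max=3
Test piece S rot0 at col 0 (width 3): heights before test = [3 3 2 3 3 0]; fits = True

Answer: yes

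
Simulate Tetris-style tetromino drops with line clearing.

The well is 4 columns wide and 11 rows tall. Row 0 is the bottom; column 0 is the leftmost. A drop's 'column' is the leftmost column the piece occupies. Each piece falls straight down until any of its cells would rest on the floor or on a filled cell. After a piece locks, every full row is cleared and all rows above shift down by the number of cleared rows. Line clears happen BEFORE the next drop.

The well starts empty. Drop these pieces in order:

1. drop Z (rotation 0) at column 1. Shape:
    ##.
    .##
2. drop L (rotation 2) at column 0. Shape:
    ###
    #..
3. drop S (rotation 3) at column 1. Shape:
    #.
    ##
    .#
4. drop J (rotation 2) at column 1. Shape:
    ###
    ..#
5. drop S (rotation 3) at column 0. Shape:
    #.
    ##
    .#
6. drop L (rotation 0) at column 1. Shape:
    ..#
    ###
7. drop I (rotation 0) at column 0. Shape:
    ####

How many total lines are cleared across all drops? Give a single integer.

Drop 1: Z rot0 at col 1 lands with bottom-row=0; cleared 0 line(s) (total 0); column heights now [0 2 2 1], max=2
Drop 2: L rot2 at col 0 lands with bottom-row=1; cleared 0 line(s) (total 0); column heights now [3 3 3 1], max=3
Drop 3: S rot3 at col 1 lands with bottom-row=3; cleared 0 line(s) (total 0); column heights now [3 6 5 1], max=6
Drop 4: J rot2 at col 1 lands with bottom-row=5; cleared 0 line(s) (total 0); column heights now [3 7 7 7], max=7
Drop 5: S rot3 at col 0 lands with bottom-row=7; cleared 0 line(s) (total 0); column heights now [10 9 7 7], max=10
Drop 6: L rot0 at col 1 lands with bottom-row=9; cleared 1 line(s) (total 1); column heights now [9 9 7 10], max=10
Drop 7: I rot0 at col 0 lands with bottom-row=10; cleared 1 line(s) (total 2); column heights now [9 9 7 10], max=10

Answer: 2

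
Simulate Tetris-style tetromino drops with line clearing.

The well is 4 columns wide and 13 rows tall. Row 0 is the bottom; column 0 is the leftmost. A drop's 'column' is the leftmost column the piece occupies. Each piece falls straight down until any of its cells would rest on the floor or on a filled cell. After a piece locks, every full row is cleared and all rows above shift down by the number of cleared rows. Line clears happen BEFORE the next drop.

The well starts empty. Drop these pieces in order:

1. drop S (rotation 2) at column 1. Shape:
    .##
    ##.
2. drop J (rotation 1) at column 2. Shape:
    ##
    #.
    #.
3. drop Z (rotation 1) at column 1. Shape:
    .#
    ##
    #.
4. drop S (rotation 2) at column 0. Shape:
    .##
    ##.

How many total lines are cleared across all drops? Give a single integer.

Drop 1: S rot2 at col 1 lands with bottom-row=0; cleared 0 line(s) (total 0); column heights now [0 1 2 2], max=2
Drop 2: J rot1 at col 2 lands with bottom-row=2; cleared 0 line(s) (total 0); column heights now [0 1 5 5], max=5
Drop 3: Z rot1 at col 1 lands with bottom-row=4; cleared 0 line(s) (total 0); column heights now [0 6 7 5], max=7
Drop 4: S rot2 at col 0 lands with bottom-row=6; cleared 0 line(s) (total 0); column heights now [7 8 8 5], max=8

Answer: 0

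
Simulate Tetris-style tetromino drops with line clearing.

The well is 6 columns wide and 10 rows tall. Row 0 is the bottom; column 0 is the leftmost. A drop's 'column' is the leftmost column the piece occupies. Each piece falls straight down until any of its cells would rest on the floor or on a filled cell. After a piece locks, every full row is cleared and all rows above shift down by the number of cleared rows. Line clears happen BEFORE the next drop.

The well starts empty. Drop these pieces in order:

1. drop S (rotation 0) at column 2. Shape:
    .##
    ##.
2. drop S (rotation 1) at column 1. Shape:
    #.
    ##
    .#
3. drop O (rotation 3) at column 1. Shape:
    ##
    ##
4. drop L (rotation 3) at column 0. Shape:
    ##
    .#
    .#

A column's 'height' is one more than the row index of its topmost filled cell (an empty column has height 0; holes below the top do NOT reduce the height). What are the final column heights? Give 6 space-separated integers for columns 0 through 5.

Drop 1: S rot0 at col 2 lands with bottom-row=0; cleared 0 line(s) (total 0); column heights now [0 0 1 2 2 0], max=2
Drop 2: S rot1 at col 1 lands with bottom-row=1; cleared 0 line(s) (total 0); column heights now [0 4 3 2 2 0], max=4
Drop 3: O rot3 at col 1 lands with bottom-row=4; cleared 0 line(s) (total 0); column heights now [0 6 6 2 2 0], max=6
Drop 4: L rot3 at col 0 lands with bottom-row=6; cleared 0 line(s) (total 0); column heights now [9 9 6 2 2 0], max=9

Answer: 9 9 6 2 2 0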